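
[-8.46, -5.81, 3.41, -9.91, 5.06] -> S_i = Random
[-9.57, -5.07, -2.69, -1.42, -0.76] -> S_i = -9.57*0.53^i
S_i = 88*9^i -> [88, 792, 7128, 64152, 577368]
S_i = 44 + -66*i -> [44, -22, -88, -154, -220]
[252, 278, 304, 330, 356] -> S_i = 252 + 26*i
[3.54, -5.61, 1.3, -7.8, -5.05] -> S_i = Random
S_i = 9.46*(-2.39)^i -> [9.46, -22.61, 54.04, -129.15, 308.66]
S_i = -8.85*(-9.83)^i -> [-8.85, 87.0, -855.17, 8406.28, -82633.73]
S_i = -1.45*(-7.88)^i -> [-1.45, 11.43, -90.04, 709.49, -5590.79]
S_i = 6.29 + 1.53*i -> [6.29, 7.82, 9.35, 10.88, 12.41]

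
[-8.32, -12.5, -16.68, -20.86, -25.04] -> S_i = -8.32 + -4.18*i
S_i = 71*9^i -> [71, 639, 5751, 51759, 465831]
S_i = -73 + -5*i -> [-73, -78, -83, -88, -93]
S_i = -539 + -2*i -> [-539, -541, -543, -545, -547]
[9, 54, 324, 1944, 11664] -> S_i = 9*6^i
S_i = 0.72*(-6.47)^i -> [0.72, -4.66, 30.14, -195.0, 1261.68]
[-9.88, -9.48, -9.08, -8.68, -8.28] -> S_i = -9.88 + 0.40*i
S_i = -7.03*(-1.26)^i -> [-7.03, 8.86, -11.16, 14.06, -17.72]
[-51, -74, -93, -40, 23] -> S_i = Random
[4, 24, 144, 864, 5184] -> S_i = 4*6^i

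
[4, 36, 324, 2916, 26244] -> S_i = 4*9^i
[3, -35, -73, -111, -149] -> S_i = 3 + -38*i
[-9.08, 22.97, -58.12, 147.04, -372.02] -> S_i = -9.08*(-2.53)^i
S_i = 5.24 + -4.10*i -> [5.24, 1.14, -2.96, -7.06, -11.16]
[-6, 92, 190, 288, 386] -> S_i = -6 + 98*i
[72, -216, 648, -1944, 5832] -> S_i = 72*-3^i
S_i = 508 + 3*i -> [508, 511, 514, 517, 520]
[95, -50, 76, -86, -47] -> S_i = Random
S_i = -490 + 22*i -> [-490, -468, -446, -424, -402]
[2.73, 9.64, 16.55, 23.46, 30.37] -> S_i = 2.73 + 6.91*i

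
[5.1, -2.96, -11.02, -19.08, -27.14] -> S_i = 5.10 + -8.06*i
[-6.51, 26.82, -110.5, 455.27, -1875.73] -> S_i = -6.51*(-4.12)^i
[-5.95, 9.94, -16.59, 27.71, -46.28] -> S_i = -5.95*(-1.67)^i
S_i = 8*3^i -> [8, 24, 72, 216, 648]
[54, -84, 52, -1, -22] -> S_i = Random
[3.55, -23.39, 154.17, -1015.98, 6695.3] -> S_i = 3.55*(-6.59)^i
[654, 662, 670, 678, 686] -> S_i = 654 + 8*i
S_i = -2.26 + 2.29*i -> [-2.26, 0.03, 2.32, 4.61, 6.9]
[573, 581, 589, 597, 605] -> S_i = 573 + 8*i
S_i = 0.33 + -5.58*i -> [0.33, -5.25, -10.83, -16.41, -21.99]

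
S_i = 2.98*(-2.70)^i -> [2.98, -8.05, 21.72, -58.66, 158.37]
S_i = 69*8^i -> [69, 552, 4416, 35328, 282624]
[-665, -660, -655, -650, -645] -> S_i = -665 + 5*i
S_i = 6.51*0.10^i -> [6.51, 0.65, 0.07, 0.01, 0.0]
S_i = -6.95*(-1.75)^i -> [-6.95, 12.16, -21.28, 37.25, -65.18]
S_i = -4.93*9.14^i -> [-4.93, -45.06, -411.85, -3764.31, -34405.8]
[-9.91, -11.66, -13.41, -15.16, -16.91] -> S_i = -9.91 + -1.75*i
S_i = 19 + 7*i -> [19, 26, 33, 40, 47]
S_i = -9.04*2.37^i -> [-9.04, -21.42, -50.78, -120.34, -285.21]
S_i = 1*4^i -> [1, 4, 16, 64, 256]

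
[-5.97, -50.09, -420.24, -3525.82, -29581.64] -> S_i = -5.97*8.39^i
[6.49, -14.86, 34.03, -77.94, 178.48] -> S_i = 6.49*(-2.29)^i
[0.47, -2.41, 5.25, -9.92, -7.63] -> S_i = Random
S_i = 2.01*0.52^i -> [2.01, 1.05, 0.54, 0.28, 0.15]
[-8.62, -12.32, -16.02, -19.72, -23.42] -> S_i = -8.62 + -3.70*i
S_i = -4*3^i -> [-4, -12, -36, -108, -324]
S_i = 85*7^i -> [85, 595, 4165, 29155, 204085]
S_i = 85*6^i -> [85, 510, 3060, 18360, 110160]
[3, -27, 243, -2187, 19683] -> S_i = 3*-9^i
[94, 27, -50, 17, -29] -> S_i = Random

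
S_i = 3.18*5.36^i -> [3.18, 17.04, 91.36, 489.69, 2624.74]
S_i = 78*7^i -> [78, 546, 3822, 26754, 187278]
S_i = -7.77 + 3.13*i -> [-7.77, -4.64, -1.51, 1.62, 4.75]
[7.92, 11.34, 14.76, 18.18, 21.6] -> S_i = 7.92 + 3.42*i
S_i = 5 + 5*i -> [5, 10, 15, 20, 25]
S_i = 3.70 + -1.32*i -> [3.7, 2.38, 1.06, -0.26, -1.58]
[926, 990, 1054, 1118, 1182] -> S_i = 926 + 64*i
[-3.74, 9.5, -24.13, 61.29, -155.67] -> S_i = -3.74*(-2.54)^i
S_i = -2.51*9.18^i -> [-2.51, -23.04, -211.52, -1941.79, -17825.61]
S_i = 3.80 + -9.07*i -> [3.8, -5.27, -14.34, -23.41, -32.48]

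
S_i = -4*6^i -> [-4, -24, -144, -864, -5184]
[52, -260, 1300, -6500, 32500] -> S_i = 52*-5^i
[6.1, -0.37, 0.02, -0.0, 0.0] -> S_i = 6.10*(-0.06)^i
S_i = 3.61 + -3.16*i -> [3.61, 0.45, -2.71, -5.87, -9.03]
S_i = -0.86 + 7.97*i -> [-0.86, 7.11, 15.08, 23.05, 31.02]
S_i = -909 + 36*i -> [-909, -873, -837, -801, -765]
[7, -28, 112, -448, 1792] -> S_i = 7*-4^i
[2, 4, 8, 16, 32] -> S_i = 2*2^i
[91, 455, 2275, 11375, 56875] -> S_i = 91*5^i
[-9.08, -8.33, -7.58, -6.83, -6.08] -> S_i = -9.08 + 0.75*i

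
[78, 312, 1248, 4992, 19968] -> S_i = 78*4^i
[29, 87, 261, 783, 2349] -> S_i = 29*3^i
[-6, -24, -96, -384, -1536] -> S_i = -6*4^i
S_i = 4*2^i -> [4, 8, 16, 32, 64]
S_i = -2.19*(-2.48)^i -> [-2.19, 5.43, -13.47, 33.4, -82.84]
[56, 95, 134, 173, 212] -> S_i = 56 + 39*i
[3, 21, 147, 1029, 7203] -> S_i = 3*7^i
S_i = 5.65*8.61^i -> [5.65, 48.65, 418.85, 3606.27, 31049.96]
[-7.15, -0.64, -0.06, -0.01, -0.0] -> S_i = -7.15*0.09^i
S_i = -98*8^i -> [-98, -784, -6272, -50176, -401408]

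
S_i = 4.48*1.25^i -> [4.48, 5.6, 7.0, 8.75, 10.94]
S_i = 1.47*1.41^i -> [1.47, 2.07, 2.92, 4.12, 5.81]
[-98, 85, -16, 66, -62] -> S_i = Random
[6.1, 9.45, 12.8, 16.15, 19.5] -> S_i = 6.10 + 3.35*i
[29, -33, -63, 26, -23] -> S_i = Random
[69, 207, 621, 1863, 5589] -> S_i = 69*3^i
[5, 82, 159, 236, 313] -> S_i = 5 + 77*i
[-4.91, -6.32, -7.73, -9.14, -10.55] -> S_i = -4.91 + -1.41*i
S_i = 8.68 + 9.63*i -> [8.68, 18.31, 27.94, 37.57, 47.2]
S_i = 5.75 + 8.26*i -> [5.75, 14.01, 22.27, 30.53, 38.79]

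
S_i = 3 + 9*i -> [3, 12, 21, 30, 39]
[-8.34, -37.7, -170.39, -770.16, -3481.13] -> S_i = -8.34*4.52^i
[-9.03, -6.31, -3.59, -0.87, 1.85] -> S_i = -9.03 + 2.72*i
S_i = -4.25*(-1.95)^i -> [-4.25, 8.29, -16.16, 31.51, -61.45]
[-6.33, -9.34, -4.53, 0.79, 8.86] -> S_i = Random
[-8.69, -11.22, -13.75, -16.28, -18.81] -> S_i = -8.69 + -2.53*i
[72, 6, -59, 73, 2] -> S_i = Random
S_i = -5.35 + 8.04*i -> [-5.35, 2.69, 10.73, 18.77, 26.81]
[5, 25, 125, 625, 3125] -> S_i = 5*5^i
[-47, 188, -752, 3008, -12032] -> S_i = -47*-4^i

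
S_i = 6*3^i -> [6, 18, 54, 162, 486]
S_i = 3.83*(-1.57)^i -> [3.83, -6.01, 9.44, -14.82, 23.27]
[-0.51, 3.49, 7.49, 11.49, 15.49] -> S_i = -0.51 + 4.00*i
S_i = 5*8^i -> [5, 40, 320, 2560, 20480]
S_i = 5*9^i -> [5, 45, 405, 3645, 32805]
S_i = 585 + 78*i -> [585, 663, 741, 819, 897]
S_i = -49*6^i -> [-49, -294, -1764, -10584, -63504]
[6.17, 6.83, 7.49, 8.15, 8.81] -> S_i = 6.17 + 0.66*i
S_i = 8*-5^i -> [8, -40, 200, -1000, 5000]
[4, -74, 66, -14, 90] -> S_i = Random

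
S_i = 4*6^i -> [4, 24, 144, 864, 5184]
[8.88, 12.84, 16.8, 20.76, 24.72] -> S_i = 8.88 + 3.96*i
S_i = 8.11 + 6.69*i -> [8.11, 14.8, 21.49, 28.18, 34.87]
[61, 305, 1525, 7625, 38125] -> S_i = 61*5^i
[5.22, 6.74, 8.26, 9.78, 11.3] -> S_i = 5.22 + 1.52*i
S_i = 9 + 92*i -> [9, 101, 193, 285, 377]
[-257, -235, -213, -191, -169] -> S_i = -257 + 22*i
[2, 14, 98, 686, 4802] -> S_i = 2*7^i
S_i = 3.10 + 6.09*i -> [3.1, 9.19, 15.28, 21.37, 27.46]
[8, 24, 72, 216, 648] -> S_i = 8*3^i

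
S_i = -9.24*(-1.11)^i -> [-9.24, 10.26, -11.38, 12.64, -14.03]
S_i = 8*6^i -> [8, 48, 288, 1728, 10368]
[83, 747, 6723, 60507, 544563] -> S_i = 83*9^i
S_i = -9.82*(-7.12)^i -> [-9.82, 69.92, -497.82, 3544.47, -25236.64]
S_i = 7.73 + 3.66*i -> [7.73, 11.39, 15.05, 18.71, 22.37]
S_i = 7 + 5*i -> [7, 12, 17, 22, 27]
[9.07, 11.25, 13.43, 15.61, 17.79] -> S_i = 9.07 + 2.18*i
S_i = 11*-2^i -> [11, -22, 44, -88, 176]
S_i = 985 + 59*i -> [985, 1044, 1103, 1162, 1221]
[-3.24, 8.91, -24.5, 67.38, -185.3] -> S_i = -3.24*(-2.75)^i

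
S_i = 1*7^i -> [1, 7, 49, 343, 2401]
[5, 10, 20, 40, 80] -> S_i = 5*2^i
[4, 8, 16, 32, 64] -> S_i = 4*2^i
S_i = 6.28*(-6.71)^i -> [6.28, -42.14, 282.75, -1897.26, 12730.62]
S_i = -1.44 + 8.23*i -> [-1.44, 6.79, 15.02, 23.25, 31.48]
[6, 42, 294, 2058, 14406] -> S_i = 6*7^i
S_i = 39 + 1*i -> [39, 40, 41, 42, 43]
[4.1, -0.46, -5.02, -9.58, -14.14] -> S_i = 4.10 + -4.56*i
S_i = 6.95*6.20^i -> [6.95, 43.09, 267.16, 1656.38, 10269.55]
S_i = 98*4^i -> [98, 392, 1568, 6272, 25088]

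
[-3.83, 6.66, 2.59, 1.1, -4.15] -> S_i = Random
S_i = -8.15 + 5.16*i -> [-8.15, -2.99, 2.17, 7.33, 12.49]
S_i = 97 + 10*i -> [97, 107, 117, 127, 137]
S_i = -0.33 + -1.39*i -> [-0.33, -1.72, -3.11, -4.5, -5.89]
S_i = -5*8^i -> [-5, -40, -320, -2560, -20480]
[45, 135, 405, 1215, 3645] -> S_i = 45*3^i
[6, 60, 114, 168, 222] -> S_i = 6 + 54*i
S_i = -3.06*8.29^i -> [-3.06, -25.37, -210.3, -1743.35, -14452.39]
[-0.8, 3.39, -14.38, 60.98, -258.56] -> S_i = -0.80*(-4.24)^i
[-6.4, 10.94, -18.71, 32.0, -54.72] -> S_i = -6.40*(-1.71)^i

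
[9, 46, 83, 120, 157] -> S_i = 9 + 37*i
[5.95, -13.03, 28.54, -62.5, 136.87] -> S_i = 5.95*(-2.19)^i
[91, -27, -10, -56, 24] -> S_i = Random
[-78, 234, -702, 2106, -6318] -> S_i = -78*-3^i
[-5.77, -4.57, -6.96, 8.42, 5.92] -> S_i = Random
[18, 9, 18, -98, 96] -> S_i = Random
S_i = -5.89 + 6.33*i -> [-5.89, 0.44, 6.77, 13.1, 19.43]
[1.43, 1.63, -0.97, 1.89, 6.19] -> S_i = Random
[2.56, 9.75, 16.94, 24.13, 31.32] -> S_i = 2.56 + 7.19*i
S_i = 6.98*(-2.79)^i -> [6.98, -19.47, 54.33, -151.59, 422.93]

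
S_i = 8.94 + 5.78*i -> [8.94, 14.72, 20.5, 26.28, 32.06]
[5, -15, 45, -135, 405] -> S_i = 5*-3^i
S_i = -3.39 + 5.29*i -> [-3.39, 1.9, 7.19, 12.48, 17.77]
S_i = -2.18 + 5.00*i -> [-2.18, 2.82, 7.82, 12.82, 17.82]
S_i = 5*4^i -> [5, 20, 80, 320, 1280]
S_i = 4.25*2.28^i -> [4.25, 9.69, 22.09, 50.37, 114.85]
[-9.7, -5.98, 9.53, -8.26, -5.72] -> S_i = Random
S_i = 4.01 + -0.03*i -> [4.01, 3.98, 3.95, 3.92, 3.89]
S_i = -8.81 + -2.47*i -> [-8.81, -11.28, -13.75, -16.22, -18.69]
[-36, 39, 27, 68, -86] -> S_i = Random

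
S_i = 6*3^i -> [6, 18, 54, 162, 486]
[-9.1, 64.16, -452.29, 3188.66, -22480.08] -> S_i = -9.10*(-7.05)^i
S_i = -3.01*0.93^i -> [-3.01, -2.8, -2.6, -2.42, -2.25]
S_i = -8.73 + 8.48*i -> [-8.73, -0.25, 8.23, 16.71, 25.19]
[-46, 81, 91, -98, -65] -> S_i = Random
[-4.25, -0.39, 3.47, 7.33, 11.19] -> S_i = -4.25 + 3.86*i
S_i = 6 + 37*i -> [6, 43, 80, 117, 154]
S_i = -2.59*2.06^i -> [-2.59, -5.34, -10.99, -22.64, -46.64]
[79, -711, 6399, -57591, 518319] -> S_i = 79*-9^i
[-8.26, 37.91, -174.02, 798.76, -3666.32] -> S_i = -8.26*(-4.59)^i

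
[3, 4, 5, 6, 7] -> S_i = 3 + 1*i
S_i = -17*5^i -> [-17, -85, -425, -2125, -10625]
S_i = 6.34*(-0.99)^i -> [6.34, -6.28, 6.21, -6.15, 6.09]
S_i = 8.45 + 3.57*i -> [8.45, 12.02, 15.59, 19.16, 22.73]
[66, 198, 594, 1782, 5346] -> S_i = 66*3^i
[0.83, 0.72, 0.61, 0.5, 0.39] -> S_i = 0.83 + -0.11*i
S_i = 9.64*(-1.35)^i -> [9.64, -13.01, 17.57, -23.72, 32.02]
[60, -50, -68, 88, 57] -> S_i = Random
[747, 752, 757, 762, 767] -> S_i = 747 + 5*i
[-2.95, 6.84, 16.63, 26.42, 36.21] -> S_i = -2.95 + 9.79*i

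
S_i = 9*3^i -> [9, 27, 81, 243, 729]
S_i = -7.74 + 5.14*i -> [-7.74, -2.6, 2.54, 7.68, 12.82]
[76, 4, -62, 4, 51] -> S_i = Random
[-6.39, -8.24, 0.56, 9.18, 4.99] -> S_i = Random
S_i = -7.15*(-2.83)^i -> [-7.15, 20.23, -57.26, 162.06, -458.62]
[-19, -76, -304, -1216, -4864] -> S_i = -19*4^i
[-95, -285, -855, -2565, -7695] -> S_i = -95*3^i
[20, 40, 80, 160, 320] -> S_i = 20*2^i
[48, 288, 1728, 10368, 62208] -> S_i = 48*6^i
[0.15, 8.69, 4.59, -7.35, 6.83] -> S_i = Random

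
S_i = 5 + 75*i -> [5, 80, 155, 230, 305]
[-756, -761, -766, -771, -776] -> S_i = -756 + -5*i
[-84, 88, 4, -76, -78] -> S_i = Random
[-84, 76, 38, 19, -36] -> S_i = Random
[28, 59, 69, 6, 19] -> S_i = Random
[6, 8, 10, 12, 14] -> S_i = 6 + 2*i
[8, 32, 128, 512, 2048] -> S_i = 8*4^i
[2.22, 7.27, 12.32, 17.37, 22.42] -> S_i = 2.22 + 5.05*i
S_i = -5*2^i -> [-5, -10, -20, -40, -80]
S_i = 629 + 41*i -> [629, 670, 711, 752, 793]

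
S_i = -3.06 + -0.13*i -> [-3.06, -3.19, -3.32, -3.45, -3.58]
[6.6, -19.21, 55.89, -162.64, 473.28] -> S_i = 6.60*(-2.91)^i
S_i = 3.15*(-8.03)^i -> [3.15, -25.29, 203.11, -1631.01, 13097.03]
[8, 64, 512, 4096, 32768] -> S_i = 8*8^i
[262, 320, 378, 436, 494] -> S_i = 262 + 58*i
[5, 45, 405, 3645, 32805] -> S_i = 5*9^i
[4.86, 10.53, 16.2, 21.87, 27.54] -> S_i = 4.86 + 5.67*i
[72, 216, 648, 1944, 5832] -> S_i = 72*3^i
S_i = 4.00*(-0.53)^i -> [4.0, -2.12, 1.12, -0.6, 0.32]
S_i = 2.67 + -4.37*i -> [2.67, -1.7, -6.07, -10.44, -14.81]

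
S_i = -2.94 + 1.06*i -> [-2.94, -1.88, -0.82, 0.24, 1.3]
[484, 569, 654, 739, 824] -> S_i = 484 + 85*i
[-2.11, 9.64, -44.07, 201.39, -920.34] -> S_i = -2.11*(-4.57)^i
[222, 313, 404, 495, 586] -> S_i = 222 + 91*i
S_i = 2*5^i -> [2, 10, 50, 250, 1250]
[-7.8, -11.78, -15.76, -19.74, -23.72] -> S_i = -7.80 + -3.98*i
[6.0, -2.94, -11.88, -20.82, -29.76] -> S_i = 6.00 + -8.94*i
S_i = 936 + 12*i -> [936, 948, 960, 972, 984]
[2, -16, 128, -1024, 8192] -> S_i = 2*-8^i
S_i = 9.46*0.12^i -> [9.46, 1.14, 0.14, 0.02, 0.0]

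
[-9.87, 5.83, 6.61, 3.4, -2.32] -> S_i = Random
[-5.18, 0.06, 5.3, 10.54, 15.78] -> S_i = -5.18 + 5.24*i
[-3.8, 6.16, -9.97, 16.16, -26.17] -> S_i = -3.80*(-1.62)^i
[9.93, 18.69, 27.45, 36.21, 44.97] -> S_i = 9.93 + 8.76*i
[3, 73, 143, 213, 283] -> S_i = 3 + 70*i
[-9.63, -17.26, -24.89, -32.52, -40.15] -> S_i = -9.63 + -7.63*i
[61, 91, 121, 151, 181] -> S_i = 61 + 30*i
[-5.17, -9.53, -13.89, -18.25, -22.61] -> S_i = -5.17 + -4.36*i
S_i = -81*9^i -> [-81, -729, -6561, -59049, -531441]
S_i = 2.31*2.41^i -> [2.31, 5.57, 13.42, 32.33, 77.93]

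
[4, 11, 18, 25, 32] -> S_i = 4 + 7*i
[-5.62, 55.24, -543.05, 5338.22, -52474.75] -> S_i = -5.62*(-9.83)^i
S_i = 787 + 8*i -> [787, 795, 803, 811, 819]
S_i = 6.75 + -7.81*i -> [6.75, -1.06, -8.87, -16.68, -24.49]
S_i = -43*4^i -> [-43, -172, -688, -2752, -11008]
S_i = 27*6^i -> [27, 162, 972, 5832, 34992]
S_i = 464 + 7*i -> [464, 471, 478, 485, 492]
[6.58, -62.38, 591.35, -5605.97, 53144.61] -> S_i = 6.58*(-9.48)^i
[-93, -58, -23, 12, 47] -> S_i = -93 + 35*i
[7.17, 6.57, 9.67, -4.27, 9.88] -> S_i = Random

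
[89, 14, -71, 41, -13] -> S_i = Random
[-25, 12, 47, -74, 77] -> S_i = Random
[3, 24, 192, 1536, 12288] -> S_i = 3*8^i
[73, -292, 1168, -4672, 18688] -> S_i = 73*-4^i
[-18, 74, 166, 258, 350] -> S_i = -18 + 92*i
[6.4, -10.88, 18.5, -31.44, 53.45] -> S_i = 6.40*(-1.70)^i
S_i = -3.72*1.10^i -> [-3.72, -4.09, -4.5, -4.95, -5.45]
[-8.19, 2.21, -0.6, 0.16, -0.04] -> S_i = -8.19*(-0.27)^i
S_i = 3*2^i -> [3, 6, 12, 24, 48]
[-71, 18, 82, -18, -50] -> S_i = Random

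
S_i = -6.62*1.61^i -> [-6.62, -10.66, -17.16, -27.63, -44.48]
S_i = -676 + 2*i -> [-676, -674, -672, -670, -668]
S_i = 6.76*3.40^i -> [6.76, 22.98, 78.15, 265.7, 903.36]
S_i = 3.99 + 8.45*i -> [3.99, 12.44, 20.89, 29.34, 37.79]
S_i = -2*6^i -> [-2, -12, -72, -432, -2592]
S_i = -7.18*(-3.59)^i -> [-7.18, 25.78, -92.54, 332.21, -1192.62]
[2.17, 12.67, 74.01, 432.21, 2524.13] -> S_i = 2.17*5.84^i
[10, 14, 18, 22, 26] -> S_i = 10 + 4*i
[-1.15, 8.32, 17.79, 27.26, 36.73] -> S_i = -1.15 + 9.47*i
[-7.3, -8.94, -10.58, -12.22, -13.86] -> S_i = -7.30 + -1.64*i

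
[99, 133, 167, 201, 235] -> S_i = 99 + 34*i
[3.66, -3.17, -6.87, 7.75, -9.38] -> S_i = Random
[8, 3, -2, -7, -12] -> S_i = 8 + -5*i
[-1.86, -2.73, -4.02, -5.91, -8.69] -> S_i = -1.86*1.47^i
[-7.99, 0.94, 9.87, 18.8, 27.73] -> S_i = -7.99 + 8.93*i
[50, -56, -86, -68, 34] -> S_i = Random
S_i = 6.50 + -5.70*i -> [6.5, 0.8, -4.9, -10.6, -16.3]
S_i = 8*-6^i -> [8, -48, 288, -1728, 10368]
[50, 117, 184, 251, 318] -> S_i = 50 + 67*i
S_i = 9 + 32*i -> [9, 41, 73, 105, 137]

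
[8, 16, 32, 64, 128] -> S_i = 8*2^i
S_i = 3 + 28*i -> [3, 31, 59, 87, 115]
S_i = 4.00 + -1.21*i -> [4.0, 2.79, 1.58, 0.37, -0.84]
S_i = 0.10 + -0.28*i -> [0.1, -0.18, -0.46, -0.74, -1.02]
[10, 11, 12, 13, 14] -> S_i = 10 + 1*i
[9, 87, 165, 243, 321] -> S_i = 9 + 78*i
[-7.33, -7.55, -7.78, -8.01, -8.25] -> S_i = -7.33*1.03^i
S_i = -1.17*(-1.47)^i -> [-1.17, 1.72, -2.53, 3.72, -5.46]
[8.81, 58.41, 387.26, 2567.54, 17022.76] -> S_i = 8.81*6.63^i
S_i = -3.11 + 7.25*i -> [-3.11, 4.14, 11.39, 18.64, 25.89]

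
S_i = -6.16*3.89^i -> [-6.16, -23.96, -93.21, -362.6, -1410.52]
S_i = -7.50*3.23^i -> [-7.5, -24.22, -78.25, -252.74, -816.34]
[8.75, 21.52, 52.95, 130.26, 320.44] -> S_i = 8.75*2.46^i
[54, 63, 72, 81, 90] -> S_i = 54 + 9*i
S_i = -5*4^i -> [-5, -20, -80, -320, -1280]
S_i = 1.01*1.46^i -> [1.01, 1.47, 2.15, 3.14, 4.59]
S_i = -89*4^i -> [-89, -356, -1424, -5696, -22784]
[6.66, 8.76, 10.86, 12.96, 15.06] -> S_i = 6.66 + 2.10*i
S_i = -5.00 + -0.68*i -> [-5.0, -5.68, -6.36, -7.04, -7.72]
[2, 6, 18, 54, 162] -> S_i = 2*3^i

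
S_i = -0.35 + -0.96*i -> [-0.35, -1.31, -2.27, -3.23, -4.19]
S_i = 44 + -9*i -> [44, 35, 26, 17, 8]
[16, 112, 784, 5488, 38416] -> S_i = 16*7^i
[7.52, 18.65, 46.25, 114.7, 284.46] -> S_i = 7.52*2.48^i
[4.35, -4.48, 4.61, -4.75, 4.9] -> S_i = 4.35*(-1.03)^i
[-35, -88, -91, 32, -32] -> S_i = Random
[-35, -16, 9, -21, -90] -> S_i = Random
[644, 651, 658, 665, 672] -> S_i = 644 + 7*i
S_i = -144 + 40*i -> [-144, -104, -64, -24, 16]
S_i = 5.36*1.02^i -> [5.36, 5.47, 5.58, 5.69, 5.8]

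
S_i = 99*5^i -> [99, 495, 2475, 12375, 61875]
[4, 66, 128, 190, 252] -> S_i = 4 + 62*i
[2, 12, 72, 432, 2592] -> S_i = 2*6^i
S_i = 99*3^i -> [99, 297, 891, 2673, 8019]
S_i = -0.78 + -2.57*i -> [-0.78, -3.35, -5.92, -8.49, -11.06]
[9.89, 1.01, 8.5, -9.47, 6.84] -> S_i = Random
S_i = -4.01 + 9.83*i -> [-4.01, 5.82, 15.65, 25.48, 35.31]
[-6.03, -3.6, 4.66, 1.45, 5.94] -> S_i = Random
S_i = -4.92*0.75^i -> [-4.92, -3.69, -2.77, -2.08, -1.56]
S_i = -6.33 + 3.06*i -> [-6.33, -3.27, -0.21, 2.85, 5.91]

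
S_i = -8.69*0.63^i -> [-8.69, -5.47, -3.45, -2.17, -1.37]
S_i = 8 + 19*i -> [8, 27, 46, 65, 84]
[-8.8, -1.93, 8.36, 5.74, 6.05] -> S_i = Random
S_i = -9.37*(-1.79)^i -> [-9.37, 16.77, -30.02, 53.74, -96.19]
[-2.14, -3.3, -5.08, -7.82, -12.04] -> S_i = -2.14*1.54^i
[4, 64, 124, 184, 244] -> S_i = 4 + 60*i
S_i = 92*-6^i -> [92, -552, 3312, -19872, 119232]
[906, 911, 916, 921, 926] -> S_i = 906 + 5*i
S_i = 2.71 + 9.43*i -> [2.71, 12.14, 21.57, 31.0, 40.43]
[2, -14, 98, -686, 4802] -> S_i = 2*-7^i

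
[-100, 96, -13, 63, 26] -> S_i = Random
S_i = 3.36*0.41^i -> [3.36, 1.38, 0.56, 0.23, 0.09]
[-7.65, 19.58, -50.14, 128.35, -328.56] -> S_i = -7.65*(-2.56)^i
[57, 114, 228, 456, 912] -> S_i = 57*2^i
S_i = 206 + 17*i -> [206, 223, 240, 257, 274]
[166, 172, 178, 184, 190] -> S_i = 166 + 6*i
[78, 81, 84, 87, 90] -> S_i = 78 + 3*i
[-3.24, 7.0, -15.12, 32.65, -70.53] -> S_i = -3.24*(-2.16)^i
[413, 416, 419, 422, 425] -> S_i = 413 + 3*i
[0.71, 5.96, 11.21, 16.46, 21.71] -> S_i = 0.71 + 5.25*i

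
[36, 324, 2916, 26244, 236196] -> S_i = 36*9^i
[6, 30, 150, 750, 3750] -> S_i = 6*5^i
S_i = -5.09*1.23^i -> [-5.09, -6.26, -7.7, -9.47, -11.65]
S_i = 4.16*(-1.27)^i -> [4.16, -5.28, 6.71, -8.52, 10.82]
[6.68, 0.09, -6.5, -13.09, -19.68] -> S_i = 6.68 + -6.59*i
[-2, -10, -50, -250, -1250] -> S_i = -2*5^i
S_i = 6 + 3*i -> [6, 9, 12, 15, 18]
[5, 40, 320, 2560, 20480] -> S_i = 5*8^i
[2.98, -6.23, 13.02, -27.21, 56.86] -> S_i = 2.98*(-2.09)^i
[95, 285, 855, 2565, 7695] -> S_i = 95*3^i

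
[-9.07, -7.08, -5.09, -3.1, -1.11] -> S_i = -9.07 + 1.99*i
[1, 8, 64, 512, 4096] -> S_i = 1*8^i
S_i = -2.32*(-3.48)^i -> [-2.32, 8.07, -28.1, 97.77, -340.26]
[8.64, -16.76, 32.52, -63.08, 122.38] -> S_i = 8.64*(-1.94)^i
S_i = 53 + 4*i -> [53, 57, 61, 65, 69]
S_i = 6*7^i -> [6, 42, 294, 2058, 14406]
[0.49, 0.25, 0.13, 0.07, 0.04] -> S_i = 0.49*0.52^i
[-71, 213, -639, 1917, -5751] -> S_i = -71*-3^i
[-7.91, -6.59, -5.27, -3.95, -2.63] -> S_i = -7.91 + 1.32*i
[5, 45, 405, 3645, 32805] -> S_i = 5*9^i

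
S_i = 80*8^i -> [80, 640, 5120, 40960, 327680]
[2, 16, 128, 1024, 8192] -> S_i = 2*8^i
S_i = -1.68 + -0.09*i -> [-1.68, -1.77, -1.86, -1.95, -2.04]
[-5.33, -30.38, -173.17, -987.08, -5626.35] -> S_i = -5.33*5.70^i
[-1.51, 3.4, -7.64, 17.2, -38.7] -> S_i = -1.51*(-2.25)^i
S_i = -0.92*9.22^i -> [-0.92, -8.48, -78.21, -721.08, -6648.31]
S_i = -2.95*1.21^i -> [-2.95, -3.57, -4.32, -5.23, -6.32]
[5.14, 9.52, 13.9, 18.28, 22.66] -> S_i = 5.14 + 4.38*i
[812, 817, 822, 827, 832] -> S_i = 812 + 5*i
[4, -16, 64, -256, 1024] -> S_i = 4*-4^i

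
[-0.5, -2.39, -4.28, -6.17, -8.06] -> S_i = -0.50 + -1.89*i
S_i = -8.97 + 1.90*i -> [-8.97, -7.07, -5.17, -3.27, -1.37]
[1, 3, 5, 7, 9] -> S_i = 1 + 2*i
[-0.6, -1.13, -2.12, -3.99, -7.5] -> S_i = -0.60*1.88^i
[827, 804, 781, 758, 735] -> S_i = 827 + -23*i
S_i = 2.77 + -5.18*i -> [2.77, -2.41, -7.59, -12.77, -17.95]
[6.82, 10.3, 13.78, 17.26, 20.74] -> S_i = 6.82 + 3.48*i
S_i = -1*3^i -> [-1, -3, -9, -27, -81]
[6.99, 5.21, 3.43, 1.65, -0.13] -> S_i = 6.99 + -1.78*i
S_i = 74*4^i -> [74, 296, 1184, 4736, 18944]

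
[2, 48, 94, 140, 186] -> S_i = 2 + 46*i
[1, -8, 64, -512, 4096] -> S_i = 1*-8^i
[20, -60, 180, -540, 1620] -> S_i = 20*-3^i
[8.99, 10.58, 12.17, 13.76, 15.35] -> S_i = 8.99 + 1.59*i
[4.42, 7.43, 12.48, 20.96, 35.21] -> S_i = 4.42*1.68^i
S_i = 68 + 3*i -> [68, 71, 74, 77, 80]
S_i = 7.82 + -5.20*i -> [7.82, 2.62, -2.58, -7.78, -12.98]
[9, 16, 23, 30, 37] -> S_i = 9 + 7*i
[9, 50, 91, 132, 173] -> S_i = 9 + 41*i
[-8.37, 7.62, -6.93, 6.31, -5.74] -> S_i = -8.37*(-0.91)^i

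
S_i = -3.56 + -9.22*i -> [-3.56, -12.78, -22.0, -31.22, -40.44]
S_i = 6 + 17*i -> [6, 23, 40, 57, 74]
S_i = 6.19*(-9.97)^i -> [6.19, -61.71, 615.29, -6134.46, 61160.54]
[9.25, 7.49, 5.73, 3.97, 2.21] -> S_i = 9.25 + -1.76*i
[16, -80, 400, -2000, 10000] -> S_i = 16*-5^i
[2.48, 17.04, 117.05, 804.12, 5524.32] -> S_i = 2.48*6.87^i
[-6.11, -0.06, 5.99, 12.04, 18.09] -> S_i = -6.11 + 6.05*i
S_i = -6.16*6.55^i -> [-6.16, -40.35, -264.28, -1731.03, -11338.25]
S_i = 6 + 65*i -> [6, 71, 136, 201, 266]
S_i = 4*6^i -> [4, 24, 144, 864, 5184]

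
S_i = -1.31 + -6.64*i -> [-1.31, -7.95, -14.59, -21.23, -27.87]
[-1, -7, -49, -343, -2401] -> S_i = -1*7^i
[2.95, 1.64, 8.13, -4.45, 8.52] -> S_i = Random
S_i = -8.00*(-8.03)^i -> [-8.0, 64.24, -515.85, 4142.25, -33262.29]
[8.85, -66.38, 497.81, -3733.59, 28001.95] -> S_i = 8.85*(-7.50)^i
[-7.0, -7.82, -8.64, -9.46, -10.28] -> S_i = -7.00 + -0.82*i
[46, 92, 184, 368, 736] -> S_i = 46*2^i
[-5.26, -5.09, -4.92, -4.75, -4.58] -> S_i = -5.26 + 0.17*i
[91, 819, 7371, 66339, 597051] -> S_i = 91*9^i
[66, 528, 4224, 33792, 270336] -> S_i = 66*8^i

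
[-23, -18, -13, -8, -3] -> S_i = -23 + 5*i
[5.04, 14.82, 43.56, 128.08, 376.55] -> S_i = 5.04*2.94^i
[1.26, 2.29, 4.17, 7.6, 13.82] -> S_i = 1.26*1.82^i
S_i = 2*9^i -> [2, 18, 162, 1458, 13122]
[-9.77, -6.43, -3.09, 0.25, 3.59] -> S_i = -9.77 + 3.34*i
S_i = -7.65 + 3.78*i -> [-7.65, -3.87, -0.09, 3.69, 7.47]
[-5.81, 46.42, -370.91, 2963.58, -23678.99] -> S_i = -5.81*(-7.99)^i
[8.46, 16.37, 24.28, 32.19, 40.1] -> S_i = 8.46 + 7.91*i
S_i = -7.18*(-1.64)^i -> [-7.18, 11.78, -19.31, 31.67, -51.94]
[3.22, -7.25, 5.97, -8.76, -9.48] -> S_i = Random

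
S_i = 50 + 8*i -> [50, 58, 66, 74, 82]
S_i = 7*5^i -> [7, 35, 175, 875, 4375]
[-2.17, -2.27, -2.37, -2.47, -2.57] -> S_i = -2.17 + -0.10*i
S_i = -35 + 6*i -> [-35, -29, -23, -17, -11]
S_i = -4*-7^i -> [-4, 28, -196, 1372, -9604]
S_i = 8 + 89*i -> [8, 97, 186, 275, 364]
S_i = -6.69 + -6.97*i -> [-6.69, -13.66, -20.63, -27.6, -34.57]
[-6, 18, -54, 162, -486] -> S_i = -6*-3^i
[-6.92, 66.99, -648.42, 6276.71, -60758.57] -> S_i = -6.92*(-9.68)^i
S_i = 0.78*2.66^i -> [0.78, 2.07, 5.52, 14.68, 39.05]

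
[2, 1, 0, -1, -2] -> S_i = 2 + -1*i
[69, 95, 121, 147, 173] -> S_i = 69 + 26*i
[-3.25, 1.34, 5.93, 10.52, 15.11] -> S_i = -3.25 + 4.59*i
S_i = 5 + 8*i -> [5, 13, 21, 29, 37]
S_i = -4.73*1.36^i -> [-4.73, -6.43, -8.75, -11.9, -16.18]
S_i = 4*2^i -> [4, 8, 16, 32, 64]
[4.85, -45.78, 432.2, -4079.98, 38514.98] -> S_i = 4.85*(-9.44)^i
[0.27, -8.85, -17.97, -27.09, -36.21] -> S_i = 0.27 + -9.12*i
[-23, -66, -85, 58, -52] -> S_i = Random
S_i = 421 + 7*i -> [421, 428, 435, 442, 449]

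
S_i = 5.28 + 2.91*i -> [5.28, 8.19, 11.1, 14.01, 16.92]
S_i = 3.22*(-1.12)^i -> [3.22, -3.61, 4.04, -4.52, 5.07]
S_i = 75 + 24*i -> [75, 99, 123, 147, 171]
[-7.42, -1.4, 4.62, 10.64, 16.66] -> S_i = -7.42 + 6.02*i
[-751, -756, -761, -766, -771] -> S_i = -751 + -5*i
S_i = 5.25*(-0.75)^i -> [5.25, -3.94, 2.95, -2.21, 1.66]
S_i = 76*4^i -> [76, 304, 1216, 4864, 19456]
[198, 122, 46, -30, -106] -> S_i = 198 + -76*i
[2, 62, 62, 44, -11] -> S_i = Random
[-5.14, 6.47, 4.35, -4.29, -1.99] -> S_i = Random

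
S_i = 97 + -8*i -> [97, 89, 81, 73, 65]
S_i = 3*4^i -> [3, 12, 48, 192, 768]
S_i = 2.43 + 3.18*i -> [2.43, 5.61, 8.79, 11.97, 15.15]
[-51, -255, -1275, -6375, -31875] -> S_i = -51*5^i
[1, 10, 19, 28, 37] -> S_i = 1 + 9*i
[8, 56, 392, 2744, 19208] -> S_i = 8*7^i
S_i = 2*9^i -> [2, 18, 162, 1458, 13122]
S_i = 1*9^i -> [1, 9, 81, 729, 6561]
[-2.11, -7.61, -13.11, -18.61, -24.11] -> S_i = -2.11 + -5.50*i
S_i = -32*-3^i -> [-32, 96, -288, 864, -2592]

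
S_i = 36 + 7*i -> [36, 43, 50, 57, 64]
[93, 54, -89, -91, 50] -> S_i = Random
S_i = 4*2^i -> [4, 8, 16, 32, 64]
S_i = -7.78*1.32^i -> [-7.78, -10.27, -13.56, -17.89, -23.62]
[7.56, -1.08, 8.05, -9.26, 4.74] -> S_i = Random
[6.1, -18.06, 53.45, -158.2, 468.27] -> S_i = 6.10*(-2.96)^i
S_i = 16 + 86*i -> [16, 102, 188, 274, 360]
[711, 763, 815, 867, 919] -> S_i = 711 + 52*i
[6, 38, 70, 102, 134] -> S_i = 6 + 32*i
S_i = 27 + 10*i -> [27, 37, 47, 57, 67]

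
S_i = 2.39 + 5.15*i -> [2.39, 7.54, 12.69, 17.84, 22.99]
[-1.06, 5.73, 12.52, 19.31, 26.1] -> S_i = -1.06 + 6.79*i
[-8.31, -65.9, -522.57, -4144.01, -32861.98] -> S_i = -8.31*7.93^i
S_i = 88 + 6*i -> [88, 94, 100, 106, 112]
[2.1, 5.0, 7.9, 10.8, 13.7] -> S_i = 2.10 + 2.90*i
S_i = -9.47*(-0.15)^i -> [-9.47, 1.42, -0.21, 0.03, -0.0]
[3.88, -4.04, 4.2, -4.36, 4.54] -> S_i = 3.88*(-1.04)^i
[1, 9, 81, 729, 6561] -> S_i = 1*9^i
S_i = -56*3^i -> [-56, -168, -504, -1512, -4536]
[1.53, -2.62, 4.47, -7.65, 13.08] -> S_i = 1.53*(-1.71)^i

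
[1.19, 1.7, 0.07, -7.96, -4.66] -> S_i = Random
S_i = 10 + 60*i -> [10, 70, 130, 190, 250]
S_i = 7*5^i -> [7, 35, 175, 875, 4375]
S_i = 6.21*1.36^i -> [6.21, 8.45, 11.49, 15.62, 21.24]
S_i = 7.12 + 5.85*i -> [7.12, 12.97, 18.82, 24.67, 30.52]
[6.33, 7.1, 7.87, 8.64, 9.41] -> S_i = 6.33 + 0.77*i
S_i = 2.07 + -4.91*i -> [2.07, -2.84, -7.75, -12.66, -17.57]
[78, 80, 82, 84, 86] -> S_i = 78 + 2*i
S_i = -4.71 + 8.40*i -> [-4.71, 3.69, 12.09, 20.49, 28.89]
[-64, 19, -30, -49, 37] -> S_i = Random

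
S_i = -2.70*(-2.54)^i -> [-2.7, 6.86, -17.42, 44.25, -112.38]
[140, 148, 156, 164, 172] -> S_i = 140 + 8*i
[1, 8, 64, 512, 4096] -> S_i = 1*8^i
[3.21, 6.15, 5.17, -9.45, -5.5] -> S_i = Random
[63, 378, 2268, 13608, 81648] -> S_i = 63*6^i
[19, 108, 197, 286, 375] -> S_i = 19 + 89*i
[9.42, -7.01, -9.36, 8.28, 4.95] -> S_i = Random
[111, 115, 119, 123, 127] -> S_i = 111 + 4*i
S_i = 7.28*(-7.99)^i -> [7.28, -58.17, 464.76, -3713.4, 29670.06]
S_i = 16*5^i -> [16, 80, 400, 2000, 10000]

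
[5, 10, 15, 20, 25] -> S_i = 5 + 5*i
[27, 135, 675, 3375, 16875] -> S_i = 27*5^i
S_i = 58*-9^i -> [58, -522, 4698, -42282, 380538]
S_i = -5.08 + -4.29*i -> [-5.08, -9.37, -13.66, -17.95, -22.24]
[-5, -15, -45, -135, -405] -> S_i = -5*3^i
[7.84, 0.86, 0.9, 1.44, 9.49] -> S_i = Random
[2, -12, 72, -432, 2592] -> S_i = 2*-6^i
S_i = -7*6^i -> [-7, -42, -252, -1512, -9072]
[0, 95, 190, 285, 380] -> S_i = 0 + 95*i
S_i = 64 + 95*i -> [64, 159, 254, 349, 444]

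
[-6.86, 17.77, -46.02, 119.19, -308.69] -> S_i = -6.86*(-2.59)^i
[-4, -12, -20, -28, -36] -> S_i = -4 + -8*i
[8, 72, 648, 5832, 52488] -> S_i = 8*9^i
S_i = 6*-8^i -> [6, -48, 384, -3072, 24576]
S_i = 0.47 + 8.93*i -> [0.47, 9.4, 18.33, 27.26, 36.19]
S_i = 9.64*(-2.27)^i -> [9.64, -21.88, 49.67, -112.76, 255.96]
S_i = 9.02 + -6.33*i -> [9.02, 2.69, -3.64, -9.97, -16.3]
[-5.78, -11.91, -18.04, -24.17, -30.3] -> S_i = -5.78 + -6.13*i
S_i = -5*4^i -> [-5, -20, -80, -320, -1280]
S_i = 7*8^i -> [7, 56, 448, 3584, 28672]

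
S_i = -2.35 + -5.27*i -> [-2.35, -7.62, -12.89, -18.16, -23.43]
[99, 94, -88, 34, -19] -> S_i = Random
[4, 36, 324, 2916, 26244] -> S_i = 4*9^i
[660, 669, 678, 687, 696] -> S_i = 660 + 9*i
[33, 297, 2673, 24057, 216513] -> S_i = 33*9^i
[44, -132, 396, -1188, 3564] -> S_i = 44*-3^i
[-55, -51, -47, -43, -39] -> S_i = -55 + 4*i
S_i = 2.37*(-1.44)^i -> [2.37, -3.41, 4.91, -7.08, 10.19]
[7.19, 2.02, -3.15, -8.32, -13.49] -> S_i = 7.19 + -5.17*i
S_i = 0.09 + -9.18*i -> [0.09, -9.09, -18.27, -27.45, -36.63]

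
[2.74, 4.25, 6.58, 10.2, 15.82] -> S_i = 2.74*1.55^i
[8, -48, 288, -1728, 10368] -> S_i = 8*-6^i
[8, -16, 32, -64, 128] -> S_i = 8*-2^i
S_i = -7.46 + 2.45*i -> [-7.46, -5.01, -2.56, -0.11, 2.34]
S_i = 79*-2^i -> [79, -158, 316, -632, 1264]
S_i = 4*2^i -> [4, 8, 16, 32, 64]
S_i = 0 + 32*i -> [0, 32, 64, 96, 128]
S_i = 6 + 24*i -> [6, 30, 54, 78, 102]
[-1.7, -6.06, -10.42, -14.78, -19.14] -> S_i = -1.70 + -4.36*i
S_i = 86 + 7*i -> [86, 93, 100, 107, 114]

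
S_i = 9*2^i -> [9, 18, 36, 72, 144]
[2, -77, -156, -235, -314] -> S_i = 2 + -79*i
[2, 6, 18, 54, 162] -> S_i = 2*3^i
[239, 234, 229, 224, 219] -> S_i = 239 + -5*i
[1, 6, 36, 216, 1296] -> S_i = 1*6^i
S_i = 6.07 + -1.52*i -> [6.07, 4.55, 3.03, 1.51, -0.01]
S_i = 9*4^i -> [9, 36, 144, 576, 2304]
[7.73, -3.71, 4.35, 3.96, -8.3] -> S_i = Random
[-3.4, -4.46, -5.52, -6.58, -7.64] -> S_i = -3.40 + -1.06*i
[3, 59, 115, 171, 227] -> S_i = 3 + 56*i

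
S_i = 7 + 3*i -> [7, 10, 13, 16, 19]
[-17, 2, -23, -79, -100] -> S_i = Random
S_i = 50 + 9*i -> [50, 59, 68, 77, 86]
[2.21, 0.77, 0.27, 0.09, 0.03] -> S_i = 2.21*0.35^i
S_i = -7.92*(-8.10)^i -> [-7.92, 64.15, -519.63, 4209.01, -34093.0]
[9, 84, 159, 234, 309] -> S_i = 9 + 75*i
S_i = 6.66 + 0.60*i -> [6.66, 7.26, 7.86, 8.46, 9.06]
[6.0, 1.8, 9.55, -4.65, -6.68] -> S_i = Random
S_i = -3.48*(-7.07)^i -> [-3.48, 24.6, -173.95, 1229.81, -8694.75]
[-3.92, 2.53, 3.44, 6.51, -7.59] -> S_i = Random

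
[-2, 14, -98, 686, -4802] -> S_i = -2*-7^i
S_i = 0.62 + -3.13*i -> [0.62, -2.51, -5.64, -8.77, -11.9]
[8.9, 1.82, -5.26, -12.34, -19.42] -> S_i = 8.90 + -7.08*i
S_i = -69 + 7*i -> [-69, -62, -55, -48, -41]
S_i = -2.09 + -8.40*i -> [-2.09, -10.49, -18.89, -27.29, -35.69]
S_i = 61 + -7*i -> [61, 54, 47, 40, 33]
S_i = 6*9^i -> [6, 54, 486, 4374, 39366]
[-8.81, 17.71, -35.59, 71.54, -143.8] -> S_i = -8.81*(-2.01)^i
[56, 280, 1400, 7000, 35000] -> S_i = 56*5^i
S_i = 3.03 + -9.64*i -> [3.03, -6.61, -16.25, -25.89, -35.53]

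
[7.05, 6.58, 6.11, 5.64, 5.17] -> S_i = 7.05 + -0.47*i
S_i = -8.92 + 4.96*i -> [-8.92, -3.96, 1.0, 5.96, 10.92]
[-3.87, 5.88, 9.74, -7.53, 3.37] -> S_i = Random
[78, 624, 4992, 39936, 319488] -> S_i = 78*8^i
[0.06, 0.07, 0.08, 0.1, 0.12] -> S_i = 0.06*1.18^i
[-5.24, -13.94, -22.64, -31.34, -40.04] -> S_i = -5.24 + -8.70*i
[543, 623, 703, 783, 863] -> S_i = 543 + 80*i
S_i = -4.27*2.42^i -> [-4.27, -10.33, -25.01, -60.52, -146.45]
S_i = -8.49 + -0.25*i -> [-8.49, -8.74, -8.99, -9.24, -9.49]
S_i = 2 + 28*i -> [2, 30, 58, 86, 114]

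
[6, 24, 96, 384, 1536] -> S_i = 6*4^i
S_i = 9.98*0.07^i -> [9.98, 0.7, 0.05, 0.0, 0.0]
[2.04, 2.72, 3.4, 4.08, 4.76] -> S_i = 2.04 + 0.68*i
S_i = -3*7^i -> [-3, -21, -147, -1029, -7203]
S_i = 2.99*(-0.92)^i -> [2.99, -2.75, 2.53, -2.33, 2.14]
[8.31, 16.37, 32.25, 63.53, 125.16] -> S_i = 8.31*1.97^i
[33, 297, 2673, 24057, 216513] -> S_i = 33*9^i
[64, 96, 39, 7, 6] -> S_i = Random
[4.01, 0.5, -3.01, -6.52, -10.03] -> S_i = 4.01 + -3.51*i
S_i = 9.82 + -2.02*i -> [9.82, 7.8, 5.78, 3.76, 1.74]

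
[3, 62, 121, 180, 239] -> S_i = 3 + 59*i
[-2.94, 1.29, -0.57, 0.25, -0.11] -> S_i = -2.94*(-0.44)^i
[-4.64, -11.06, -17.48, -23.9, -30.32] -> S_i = -4.64 + -6.42*i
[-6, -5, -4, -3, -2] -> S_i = -6 + 1*i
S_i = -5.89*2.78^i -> [-5.89, -16.37, -45.52, -126.55, -351.8]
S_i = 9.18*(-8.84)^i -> [9.18, -81.15, 717.38, -6341.61, 56059.83]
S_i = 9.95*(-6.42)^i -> [9.95, -63.88, 410.1, -2632.86, 16902.98]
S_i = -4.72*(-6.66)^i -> [-4.72, 31.44, -209.36, 1394.33, -9286.22]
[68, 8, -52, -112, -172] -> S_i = 68 + -60*i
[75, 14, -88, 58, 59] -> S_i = Random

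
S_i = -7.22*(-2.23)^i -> [-7.22, 16.1, -35.9, 80.07, -178.55]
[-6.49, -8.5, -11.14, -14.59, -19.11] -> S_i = -6.49*1.31^i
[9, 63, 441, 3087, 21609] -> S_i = 9*7^i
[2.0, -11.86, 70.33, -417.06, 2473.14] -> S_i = 2.00*(-5.93)^i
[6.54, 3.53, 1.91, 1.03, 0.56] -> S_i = 6.54*0.54^i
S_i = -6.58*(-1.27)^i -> [-6.58, 8.36, -10.61, 13.48, -17.12]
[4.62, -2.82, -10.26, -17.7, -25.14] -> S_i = 4.62 + -7.44*i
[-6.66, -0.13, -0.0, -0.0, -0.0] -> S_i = -6.66*0.02^i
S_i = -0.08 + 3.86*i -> [-0.08, 3.78, 7.64, 11.5, 15.36]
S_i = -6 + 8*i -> [-6, 2, 10, 18, 26]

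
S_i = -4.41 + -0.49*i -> [-4.41, -4.9, -5.39, -5.88, -6.37]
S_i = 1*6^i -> [1, 6, 36, 216, 1296]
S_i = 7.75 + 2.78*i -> [7.75, 10.53, 13.31, 16.09, 18.87]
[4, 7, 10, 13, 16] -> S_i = 4 + 3*i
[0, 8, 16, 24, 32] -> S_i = 0 + 8*i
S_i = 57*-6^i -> [57, -342, 2052, -12312, 73872]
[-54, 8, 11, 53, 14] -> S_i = Random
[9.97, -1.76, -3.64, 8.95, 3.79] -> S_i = Random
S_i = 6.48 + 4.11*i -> [6.48, 10.59, 14.7, 18.81, 22.92]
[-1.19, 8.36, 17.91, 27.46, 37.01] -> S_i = -1.19 + 9.55*i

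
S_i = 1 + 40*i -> [1, 41, 81, 121, 161]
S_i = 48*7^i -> [48, 336, 2352, 16464, 115248]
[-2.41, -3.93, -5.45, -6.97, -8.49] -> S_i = -2.41 + -1.52*i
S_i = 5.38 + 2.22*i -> [5.38, 7.6, 9.82, 12.04, 14.26]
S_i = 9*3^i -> [9, 27, 81, 243, 729]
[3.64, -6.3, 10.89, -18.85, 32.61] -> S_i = 3.64*(-1.73)^i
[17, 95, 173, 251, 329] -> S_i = 17 + 78*i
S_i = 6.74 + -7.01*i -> [6.74, -0.27, -7.28, -14.29, -21.3]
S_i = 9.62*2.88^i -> [9.62, 27.71, 79.79, 229.8, 661.83]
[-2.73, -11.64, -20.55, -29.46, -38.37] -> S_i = -2.73 + -8.91*i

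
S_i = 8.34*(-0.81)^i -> [8.34, -6.76, 5.47, -4.43, 3.59]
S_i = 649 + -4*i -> [649, 645, 641, 637, 633]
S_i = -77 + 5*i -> [-77, -72, -67, -62, -57]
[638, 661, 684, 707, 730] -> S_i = 638 + 23*i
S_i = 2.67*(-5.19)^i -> [2.67, -13.86, 71.92, -373.26, 1937.23]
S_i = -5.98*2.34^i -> [-5.98, -13.99, -32.74, -76.62, -179.29]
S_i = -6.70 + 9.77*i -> [-6.7, 3.07, 12.84, 22.61, 32.38]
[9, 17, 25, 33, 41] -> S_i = 9 + 8*i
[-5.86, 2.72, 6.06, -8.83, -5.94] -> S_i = Random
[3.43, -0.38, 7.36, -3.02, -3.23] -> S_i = Random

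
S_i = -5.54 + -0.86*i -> [-5.54, -6.4, -7.26, -8.12, -8.98]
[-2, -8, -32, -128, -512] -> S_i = -2*4^i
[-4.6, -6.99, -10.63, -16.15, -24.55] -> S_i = -4.60*1.52^i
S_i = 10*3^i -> [10, 30, 90, 270, 810]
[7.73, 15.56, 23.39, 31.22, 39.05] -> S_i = 7.73 + 7.83*i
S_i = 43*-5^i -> [43, -215, 1075, -5375, 26875]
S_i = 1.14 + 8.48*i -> [1.14, 9.62, 18.1, 26.58, 35.06]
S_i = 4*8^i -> [4, 32, 256, 2048, 16384]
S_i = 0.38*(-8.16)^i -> [0.38, -3.1, 25.3, -206.47, 1684.78]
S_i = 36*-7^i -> [36, -252, 1764, -12348, 86436]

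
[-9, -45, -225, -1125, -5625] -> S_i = -9*5^i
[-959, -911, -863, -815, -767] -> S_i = -959 + 48*i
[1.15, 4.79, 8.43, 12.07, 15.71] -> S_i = 1.15 + 3.64*i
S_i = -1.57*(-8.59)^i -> [-1.57, 13.49, -115.85, 995.13, -8548.15]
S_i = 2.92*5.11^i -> [2.92, 14.92, 76.25, 389.62, 1990.98]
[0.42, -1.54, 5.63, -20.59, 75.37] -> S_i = 0.42*(-3.66)^i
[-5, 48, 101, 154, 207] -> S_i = -5 + 53*i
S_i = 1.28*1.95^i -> [1.28, 2.5, 4.87, 9.49, 18.51]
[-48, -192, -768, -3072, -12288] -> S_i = -48*4^i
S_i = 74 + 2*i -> [74, 76, 78, 80, 82]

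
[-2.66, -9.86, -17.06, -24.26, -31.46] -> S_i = -2.66 + -7.20*i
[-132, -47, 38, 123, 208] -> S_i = -132 + 85*i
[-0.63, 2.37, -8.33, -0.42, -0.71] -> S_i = Random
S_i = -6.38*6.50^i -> [-6.38, -41.47, -269.56, -1752.11, -11388.7]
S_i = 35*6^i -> [35, 210, 1260, 7560, 45360]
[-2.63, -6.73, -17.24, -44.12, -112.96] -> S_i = -2.63*2.56^i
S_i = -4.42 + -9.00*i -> [-4.42, -13.42, -22.42, -31.42, -40.42]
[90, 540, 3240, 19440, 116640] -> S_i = 90*6^i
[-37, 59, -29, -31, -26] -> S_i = Random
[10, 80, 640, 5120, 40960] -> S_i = 10*8^i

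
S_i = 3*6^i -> [3, 18, 108, 648, 3888]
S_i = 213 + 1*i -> [213, 214, 215, 216, 217]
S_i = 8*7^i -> [8, 56, 392, 2744, 19208]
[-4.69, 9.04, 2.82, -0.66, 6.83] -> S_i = Random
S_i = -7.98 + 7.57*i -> [-7.98, -0.41, 7.16, 14.73, 22.3]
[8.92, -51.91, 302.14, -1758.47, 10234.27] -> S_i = 8.92*(-5.82)^i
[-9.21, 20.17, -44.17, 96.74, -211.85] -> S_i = -9.21*(-2.19)^i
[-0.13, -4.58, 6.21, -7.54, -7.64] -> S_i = Random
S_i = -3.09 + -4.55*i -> [-3.09, -7.64, -12.19, -16.74, -21.29]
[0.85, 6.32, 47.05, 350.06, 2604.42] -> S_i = 0.85*7.44^i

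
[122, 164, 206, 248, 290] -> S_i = 122 + 42*i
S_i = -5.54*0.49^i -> [-5.54, -2.71, -1.33, -0.65, -0.32]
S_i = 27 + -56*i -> [27, -29, -85, -141, -197]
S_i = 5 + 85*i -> [5, 90, 175, 260, 345]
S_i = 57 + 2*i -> [57, 59, 61, 63, 65]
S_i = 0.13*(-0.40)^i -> [0.13, -0.05, 0.02, -0.01, 0.0]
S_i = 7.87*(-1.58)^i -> [7.87, -12.43, 19.65, -31.04, 49.05]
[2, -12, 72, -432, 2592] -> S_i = 2*-6^i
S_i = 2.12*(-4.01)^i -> [2.12, -8.5, 34.09, -136.7, 548.17]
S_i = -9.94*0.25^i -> [-9.94, -2.48, -0.62, -0.16, -0.04]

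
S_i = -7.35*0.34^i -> [-7.35, -2.5, -0.85, -0.29, -0.1]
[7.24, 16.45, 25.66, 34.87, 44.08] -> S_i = 7.24 + 9.21*i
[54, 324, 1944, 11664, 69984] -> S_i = 54*6^i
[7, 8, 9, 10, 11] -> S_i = 7 + 1*i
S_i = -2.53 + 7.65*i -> [-2.53, 5.12, 12.77, 20.42, 28.07]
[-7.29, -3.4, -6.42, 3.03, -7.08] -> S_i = Random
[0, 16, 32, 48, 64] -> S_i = 0 + 16*i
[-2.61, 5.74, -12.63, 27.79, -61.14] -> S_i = -2.61*(-2.20)^i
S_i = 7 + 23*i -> [7, 30, 53, 76, 99]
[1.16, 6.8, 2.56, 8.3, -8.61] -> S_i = Random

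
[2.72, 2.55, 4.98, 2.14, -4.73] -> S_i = Random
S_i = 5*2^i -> [5, 10, 20, 40, 80]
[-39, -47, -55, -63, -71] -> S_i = -39 + -8*i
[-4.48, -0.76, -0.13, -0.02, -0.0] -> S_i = -4.48*0.17^i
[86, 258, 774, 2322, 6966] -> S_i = 86*3^i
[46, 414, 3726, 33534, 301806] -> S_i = 46*9^i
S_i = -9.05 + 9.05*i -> [-9.05, 0.0, 9.05, 18.1, 27.15]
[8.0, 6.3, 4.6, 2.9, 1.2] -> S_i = 8.00 + -1.70*i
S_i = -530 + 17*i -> [-530, -513, -496, -479, -462]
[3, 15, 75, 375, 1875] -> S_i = 3*5^i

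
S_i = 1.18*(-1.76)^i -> [1.18, -2.08, 3.66, -6.43, 11.32]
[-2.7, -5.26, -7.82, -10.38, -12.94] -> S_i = -2.70 + -2.56*i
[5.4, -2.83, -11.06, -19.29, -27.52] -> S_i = 5.40 + -8.23*i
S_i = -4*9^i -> [-4, -36, -324, -2916, -26244]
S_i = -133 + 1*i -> [-133, -132, -131, -130, -129]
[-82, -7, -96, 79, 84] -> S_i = Random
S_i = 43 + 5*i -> [43, 48, 53, 58, 63]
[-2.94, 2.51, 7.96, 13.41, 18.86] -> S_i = -2.94 + 5.45*i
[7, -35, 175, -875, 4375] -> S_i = 7*-5^i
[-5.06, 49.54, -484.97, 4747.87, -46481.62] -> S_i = -5.06*(-9.79)^i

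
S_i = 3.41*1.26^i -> [3.41, 4.3, 5.41, 6.82, 8.59]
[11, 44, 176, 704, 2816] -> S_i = 11*4^i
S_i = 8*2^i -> [8, 16, 32, 64, 128]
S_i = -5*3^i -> [-5, -15, -45, -135, -405]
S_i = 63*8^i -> [63, 504, 4032, 32256, 258048]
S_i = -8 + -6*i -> [-8, -14, -20, -26, -32]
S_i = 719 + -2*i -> [719, 717, 715, 713, 711]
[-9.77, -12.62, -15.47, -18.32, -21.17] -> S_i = -9.77 + -2.85*i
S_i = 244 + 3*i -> [244, 247, 250, 253, 256]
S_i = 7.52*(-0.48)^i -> [7.52, -3.61, 1.73, -0.83, 0.4]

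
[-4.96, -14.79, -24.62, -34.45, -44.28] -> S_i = -4.96 + -9.83*i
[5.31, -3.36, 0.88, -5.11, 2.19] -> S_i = Random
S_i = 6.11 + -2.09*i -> [6.11, 4.02, 1.93, -0.16, -2.25]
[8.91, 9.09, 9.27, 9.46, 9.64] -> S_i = 8.91*1.02^i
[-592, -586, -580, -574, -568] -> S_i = -592 + 6*i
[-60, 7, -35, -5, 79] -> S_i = Random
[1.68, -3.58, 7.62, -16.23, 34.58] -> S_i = 1.68*(-2.13)^i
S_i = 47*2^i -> [47, 94, 188, 376, 752]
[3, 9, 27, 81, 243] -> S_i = 3*3^i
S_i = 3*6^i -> [3, 18, 108, 648, 3888]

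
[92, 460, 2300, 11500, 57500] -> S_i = 92*5^i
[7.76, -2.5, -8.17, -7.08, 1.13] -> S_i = Random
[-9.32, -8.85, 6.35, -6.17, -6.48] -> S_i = Random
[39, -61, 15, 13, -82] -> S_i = Random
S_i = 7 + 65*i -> [7, 72, 137, 202, 267]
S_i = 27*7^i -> [27, 189, 1323, 9261, 64827]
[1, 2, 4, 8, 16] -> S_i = 1*2^i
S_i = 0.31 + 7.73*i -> [0.31, 8.04, 15.77, 23.5, 31.23]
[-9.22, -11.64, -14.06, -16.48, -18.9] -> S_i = -9.22 + -2.42*i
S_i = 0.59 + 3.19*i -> [0.59, 3.78, 6.97, 10.16, 13.35]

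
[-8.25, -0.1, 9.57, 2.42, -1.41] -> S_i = Random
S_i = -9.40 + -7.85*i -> [-9.4, -17.25, -25.1, -32.95, -40.8]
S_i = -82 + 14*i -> [-82, -68, -54, -40, -26]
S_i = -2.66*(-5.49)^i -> [-2.66, 14.6, -80.17, 440.15, -2416.41]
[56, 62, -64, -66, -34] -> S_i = Random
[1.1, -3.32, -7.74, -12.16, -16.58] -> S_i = 1.10 + -4.42*i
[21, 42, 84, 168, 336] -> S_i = 21*2^i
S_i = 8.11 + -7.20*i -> [8.11, 0.91, -6.29, -13.49, -20.69]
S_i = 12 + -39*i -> [12, -27, -66, -105, -144]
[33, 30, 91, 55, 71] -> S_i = Random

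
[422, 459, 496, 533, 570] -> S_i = 422 + 37*i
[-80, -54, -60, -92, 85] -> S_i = Random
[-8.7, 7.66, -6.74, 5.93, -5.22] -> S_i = -8.70*(-0.88)^i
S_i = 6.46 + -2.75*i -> [6.46, 3.71, 0.96, -1.79, -4.54]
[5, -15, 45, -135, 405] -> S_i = 5*-3^i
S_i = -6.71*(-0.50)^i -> [-6.71, 3.36, -1.68, 0.84, -0.42]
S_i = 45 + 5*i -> [45, 50, 55, 60, 65]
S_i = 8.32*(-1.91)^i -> [8.32, -15.89, 30.35, -57.97, 110.73]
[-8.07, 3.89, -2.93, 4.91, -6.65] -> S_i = Random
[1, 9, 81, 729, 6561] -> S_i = 1*9^i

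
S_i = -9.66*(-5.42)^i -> [-9.66, 52.36, -283.78, 1538.07, -8336.32]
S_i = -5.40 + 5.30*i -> [-5.4, -0.1, 5.2, 10.5, 15.8]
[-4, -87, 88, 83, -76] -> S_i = Random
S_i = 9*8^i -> [9, 72, 576, 4608, 36864]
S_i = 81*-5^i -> [81, -405, 2025, -10125, 50625]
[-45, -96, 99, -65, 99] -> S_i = Random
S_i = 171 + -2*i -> [171, 169, 167, 165, 163]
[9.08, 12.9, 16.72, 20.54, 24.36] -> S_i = 9.08 + 3.82*i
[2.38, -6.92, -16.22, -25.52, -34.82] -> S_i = 2.38 + -9.30*i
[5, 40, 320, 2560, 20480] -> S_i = 5*8^i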